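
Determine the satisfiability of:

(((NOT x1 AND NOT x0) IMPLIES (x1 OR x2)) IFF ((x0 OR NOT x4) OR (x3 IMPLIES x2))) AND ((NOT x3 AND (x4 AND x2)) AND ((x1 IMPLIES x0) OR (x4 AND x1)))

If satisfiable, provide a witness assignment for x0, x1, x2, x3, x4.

x0 = False, x1 = False, x2 = True, x3 = False, x4 = True

  ((NOT x1 AND NOT x0) IMPLIES (x1 OR x2)) IFF ((x0 OR NOT x4) OR (x3 IMPLIES x2)) = True
    (NOT x1 AND NOT x0) IMPLIES (x1 OR x2) = True
      NOT x1 AND NOT x0 = True
        NOT x1 = True
        NOT x0 = True
      x1 OR x2 = True
    (x0 OR NOT x4) OR (x3 IMPLIES x2) = True
      x0 OR NOT x4 = False
        NOT x4 = False
      x3 IMPLIES x2 = True
  (NOT x3 AND (x4 AND x2)) AND ((x1 IMPLIES x0) OR (x4 AND x1)) = True
    NOT x3 AND (x4 AND x2) = True
      NOT x3 = True
      x4 AND x2 = True
    (x1 IMPLIES x0) OR (x4 AND x1) = True
      x1 IMPLIES x0 = True
      x4 AND x1 = False
Both conjuncts True, so the formula holds.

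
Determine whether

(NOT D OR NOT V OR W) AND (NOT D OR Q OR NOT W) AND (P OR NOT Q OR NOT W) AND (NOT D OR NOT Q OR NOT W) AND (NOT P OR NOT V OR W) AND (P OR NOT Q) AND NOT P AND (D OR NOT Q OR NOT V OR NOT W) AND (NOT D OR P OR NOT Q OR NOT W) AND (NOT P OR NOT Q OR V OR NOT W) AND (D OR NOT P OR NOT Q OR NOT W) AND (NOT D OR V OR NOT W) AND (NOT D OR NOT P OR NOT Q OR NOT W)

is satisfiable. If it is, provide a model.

Unit clause (NOT P) forces P = False.
In (P OR NOT Q) only NOT Q is left, so Q = False.
Set D = False.
Set V = False.
Set W = False.
All clauses satisfied.

D=F, V=F, Q=F, P=F, W=F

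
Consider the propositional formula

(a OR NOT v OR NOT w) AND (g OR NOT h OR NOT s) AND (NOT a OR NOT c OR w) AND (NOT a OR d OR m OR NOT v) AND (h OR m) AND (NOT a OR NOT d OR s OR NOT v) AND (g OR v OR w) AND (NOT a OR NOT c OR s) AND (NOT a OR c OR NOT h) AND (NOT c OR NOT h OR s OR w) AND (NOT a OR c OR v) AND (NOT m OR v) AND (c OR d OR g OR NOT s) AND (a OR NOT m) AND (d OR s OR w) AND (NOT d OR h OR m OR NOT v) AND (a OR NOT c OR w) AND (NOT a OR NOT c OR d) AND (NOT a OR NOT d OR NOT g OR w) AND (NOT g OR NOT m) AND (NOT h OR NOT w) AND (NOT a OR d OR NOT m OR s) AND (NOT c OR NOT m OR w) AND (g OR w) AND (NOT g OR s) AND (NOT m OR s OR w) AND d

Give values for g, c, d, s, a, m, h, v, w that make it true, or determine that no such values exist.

g = True, c = False, d = True, s = True, a = False, m = False, h = True, v = True, w = False

Unit clause (d) forces d = True.
Set g = True.
  then (NOT g OR NOT m) forces m = False.
  then (NOT g OR s) forces s = True.
  then (h OR m) forces h = True.
  then (NOT h OR NOT w) forces w = False.
  then (NOT a OR NOT d OR NOT g OR w) forces a = False.
  then (a OR NOT c OR w) forces c = False.
Set v = True.
All clauses satisfied.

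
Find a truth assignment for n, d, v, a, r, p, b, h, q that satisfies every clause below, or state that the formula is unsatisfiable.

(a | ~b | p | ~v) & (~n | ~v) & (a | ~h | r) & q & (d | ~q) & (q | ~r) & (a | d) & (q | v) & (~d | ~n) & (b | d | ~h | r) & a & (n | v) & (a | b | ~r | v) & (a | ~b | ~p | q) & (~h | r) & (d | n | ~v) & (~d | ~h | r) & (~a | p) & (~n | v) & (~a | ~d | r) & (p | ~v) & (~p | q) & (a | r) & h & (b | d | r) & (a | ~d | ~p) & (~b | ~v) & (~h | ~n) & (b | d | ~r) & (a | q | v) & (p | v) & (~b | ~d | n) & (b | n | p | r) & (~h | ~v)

Case h = True:
  (q) forces q = True.
  (d | ~q) forces d = True.
  (~d | ~n) forces n = False.
  (a) forces a = True.
  (n | v) forces v = True.
  Clause (~h | ~v) is falsified — contradiction.
Case h = False:
  Clause (h) is falsified — contradiction.
Both cases fail, so the formula is unsatisfiable.

No satisfying assignment exists.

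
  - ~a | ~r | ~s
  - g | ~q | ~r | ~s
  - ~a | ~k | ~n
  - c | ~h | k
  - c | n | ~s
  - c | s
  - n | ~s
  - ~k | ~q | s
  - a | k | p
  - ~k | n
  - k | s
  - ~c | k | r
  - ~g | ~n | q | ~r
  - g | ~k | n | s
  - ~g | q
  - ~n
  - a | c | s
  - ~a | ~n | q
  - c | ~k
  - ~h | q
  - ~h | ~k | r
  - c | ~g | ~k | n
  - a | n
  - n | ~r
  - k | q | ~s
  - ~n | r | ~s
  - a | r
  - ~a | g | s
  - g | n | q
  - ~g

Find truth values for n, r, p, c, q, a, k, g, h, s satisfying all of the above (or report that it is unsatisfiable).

Case n = True:
  Clause (~n) is falsified — contradiction.
Case n = False:
  (n | ~s) forces s = False.
  (c | s) forces c = True.
  (~k | n) forces k = False.
  Clause (k | s) is falsified — contradiction.
Both cases fail, so the formula is unsatisfiable.

The formula is unsatisfiable.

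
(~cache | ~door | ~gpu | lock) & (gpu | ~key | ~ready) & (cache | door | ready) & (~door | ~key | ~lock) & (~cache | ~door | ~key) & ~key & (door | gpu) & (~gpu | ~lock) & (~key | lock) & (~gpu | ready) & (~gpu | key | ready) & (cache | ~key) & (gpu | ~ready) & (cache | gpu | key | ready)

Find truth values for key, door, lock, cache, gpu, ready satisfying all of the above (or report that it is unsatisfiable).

Unit clause (~key) forces key = False.
Set door = True.
Set lock = True.
  then (~gpu | ~lock) forces gpu = False.
  then (gpu | ~ready) forces ready = False.
  then (cache | gpu | key | ready) forces cache = True.
All clauses satisfied.

key=F, door=T, lock=T, cache=T, gpu=F, ready=F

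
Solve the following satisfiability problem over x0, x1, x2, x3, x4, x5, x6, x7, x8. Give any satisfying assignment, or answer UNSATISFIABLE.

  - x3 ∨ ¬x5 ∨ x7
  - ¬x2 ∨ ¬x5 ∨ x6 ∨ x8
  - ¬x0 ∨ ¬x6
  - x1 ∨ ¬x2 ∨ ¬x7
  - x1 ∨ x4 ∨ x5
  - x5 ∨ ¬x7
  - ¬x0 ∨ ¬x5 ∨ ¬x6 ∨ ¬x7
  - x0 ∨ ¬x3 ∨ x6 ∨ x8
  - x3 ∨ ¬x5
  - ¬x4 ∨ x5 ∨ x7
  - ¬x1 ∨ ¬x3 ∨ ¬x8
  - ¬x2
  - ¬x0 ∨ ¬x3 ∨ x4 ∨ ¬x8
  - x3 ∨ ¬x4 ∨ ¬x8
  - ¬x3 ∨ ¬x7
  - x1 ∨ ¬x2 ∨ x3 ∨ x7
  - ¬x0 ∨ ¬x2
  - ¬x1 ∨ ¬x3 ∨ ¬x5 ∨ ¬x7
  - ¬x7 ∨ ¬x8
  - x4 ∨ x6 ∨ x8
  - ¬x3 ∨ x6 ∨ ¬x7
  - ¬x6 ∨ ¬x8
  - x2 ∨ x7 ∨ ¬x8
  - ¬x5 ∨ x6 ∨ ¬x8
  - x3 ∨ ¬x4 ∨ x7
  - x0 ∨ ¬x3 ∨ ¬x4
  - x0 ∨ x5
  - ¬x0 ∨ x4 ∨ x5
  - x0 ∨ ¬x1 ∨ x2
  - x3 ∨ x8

x0 = False; x1 = False; x2 = False; x3 = True; x4 = False; x5 = True; x6 = True; x7 = False; x8 = False

Unit clause (¬x2) forces x2 = False.
Set x0 = False.
  then (x0 ∨ x5) forces x5 = True.
  then (x0 ∨ ¬x1 ∨ x2) forces x1 = False.
  then (x3 ∨ ¬x5) forces x3 = True.
  then (¬x3 ∨ ¬x7) forces x7 = False.
  then (x2 ∨ x7 ∨ ¬x8) forces x8 = False.
  then (x0 ∨ ¬x3 ∨ ¬x4) forces x4 = False.
  then (x0 ∨ ¬x3 ∨ x6 ∨ x8) forces x6 = True.
All clauses satisfied.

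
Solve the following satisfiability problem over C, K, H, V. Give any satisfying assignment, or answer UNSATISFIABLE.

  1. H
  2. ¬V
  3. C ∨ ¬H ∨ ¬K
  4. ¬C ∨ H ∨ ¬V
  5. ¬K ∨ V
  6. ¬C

C = False, K = False, H = True, V = False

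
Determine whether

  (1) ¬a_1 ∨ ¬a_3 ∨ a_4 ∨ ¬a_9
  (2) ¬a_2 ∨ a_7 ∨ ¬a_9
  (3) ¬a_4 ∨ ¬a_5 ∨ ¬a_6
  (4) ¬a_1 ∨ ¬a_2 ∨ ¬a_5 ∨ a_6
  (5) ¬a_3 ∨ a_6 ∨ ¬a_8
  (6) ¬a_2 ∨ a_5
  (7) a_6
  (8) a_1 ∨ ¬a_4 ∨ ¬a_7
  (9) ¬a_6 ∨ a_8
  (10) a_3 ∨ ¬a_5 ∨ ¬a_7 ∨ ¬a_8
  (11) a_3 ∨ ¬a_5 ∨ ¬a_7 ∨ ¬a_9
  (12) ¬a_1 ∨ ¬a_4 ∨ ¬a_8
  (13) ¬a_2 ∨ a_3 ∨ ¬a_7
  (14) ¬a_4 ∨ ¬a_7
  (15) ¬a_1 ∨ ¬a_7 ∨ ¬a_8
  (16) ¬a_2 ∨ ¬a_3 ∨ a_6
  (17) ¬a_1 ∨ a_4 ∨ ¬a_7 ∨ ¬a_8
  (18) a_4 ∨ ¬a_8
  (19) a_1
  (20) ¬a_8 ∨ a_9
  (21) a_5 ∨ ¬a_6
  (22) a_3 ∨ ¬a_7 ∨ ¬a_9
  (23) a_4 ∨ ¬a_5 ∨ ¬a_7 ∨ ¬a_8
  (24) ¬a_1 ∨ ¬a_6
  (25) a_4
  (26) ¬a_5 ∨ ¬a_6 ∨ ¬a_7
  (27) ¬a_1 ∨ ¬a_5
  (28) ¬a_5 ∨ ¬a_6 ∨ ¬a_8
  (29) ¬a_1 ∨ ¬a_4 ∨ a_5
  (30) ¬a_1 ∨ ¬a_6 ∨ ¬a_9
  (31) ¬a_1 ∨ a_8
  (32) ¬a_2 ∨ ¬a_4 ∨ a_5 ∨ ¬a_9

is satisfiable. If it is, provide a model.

Case a_1 = True:
  (a_6) forces a_6 = True.
  Clause (¬a_1 ∨ ¬a_6) is falsified — contradiction.
Case a_1 = False:
  Clause (a_1) is falsified — contradiction.
Both cases fail, so the formula is unsatisfiable.

Unsatisfiable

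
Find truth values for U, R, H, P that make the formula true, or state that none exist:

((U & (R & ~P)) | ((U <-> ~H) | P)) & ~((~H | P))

U = False, R = False, H = True, P = False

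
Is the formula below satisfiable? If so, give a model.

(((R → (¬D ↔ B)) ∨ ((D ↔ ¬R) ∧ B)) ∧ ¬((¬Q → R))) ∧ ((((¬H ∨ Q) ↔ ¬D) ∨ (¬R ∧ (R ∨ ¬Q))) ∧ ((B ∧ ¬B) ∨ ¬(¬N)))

D=F, B=F, H=T, N=T, Q=F, R=F

  ((R → (¬D ↔ B)) ∨ ((D ↔ ¬R) ∧ B)) ∧ ¬((¬Q → R)) = True
    (R → (¬D ↔ B)) ∨ ((D ↔ ¬R) ∧ B) = True
      R → (¬D ↔ B) = True
        ¬D ↔ B = False
          ¬D = True
      (D ↔ ¬R) ∧ B = False
        D ↔ ¬R = False
          ¬R = True
    ¬((¬Q → R)) = True
      ¬Q → R = False
        ¬Q = True
  (((¬H ∨ Q) ↔ ¬D) ∨ (¬R ∧ (R ∨ ¬Q))) ∧ ((B ∧ ¬B) ∨ ¬(¬N)) = True
    ((¬H ∨ Q) ↔ ¬D) ∨ (¬R ∧ (R ∨ ¬Q)) = True
      (¬H ∨ Q) ↔ ¬D = False
        ¬H ∨ Q = False
          ¬H = False
        ¬D = True
      ¬R ∧ (R ∨ ¬Q) = True
        ¬R = True
        R ∨ ¬Q = True
          ¬Q = True
    (B ∧ ¬B) ∨ ¬(¬N) = True
      B ∧ ¬B = False
        ¬B = True
      ¬(¬N) = True
        ¬N = False
Both conjuncts True, so the formula holds.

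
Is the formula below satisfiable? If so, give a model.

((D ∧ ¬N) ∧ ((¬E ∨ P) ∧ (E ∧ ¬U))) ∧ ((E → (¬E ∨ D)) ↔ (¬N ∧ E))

E=T, N=F, P=T, U=F, D=T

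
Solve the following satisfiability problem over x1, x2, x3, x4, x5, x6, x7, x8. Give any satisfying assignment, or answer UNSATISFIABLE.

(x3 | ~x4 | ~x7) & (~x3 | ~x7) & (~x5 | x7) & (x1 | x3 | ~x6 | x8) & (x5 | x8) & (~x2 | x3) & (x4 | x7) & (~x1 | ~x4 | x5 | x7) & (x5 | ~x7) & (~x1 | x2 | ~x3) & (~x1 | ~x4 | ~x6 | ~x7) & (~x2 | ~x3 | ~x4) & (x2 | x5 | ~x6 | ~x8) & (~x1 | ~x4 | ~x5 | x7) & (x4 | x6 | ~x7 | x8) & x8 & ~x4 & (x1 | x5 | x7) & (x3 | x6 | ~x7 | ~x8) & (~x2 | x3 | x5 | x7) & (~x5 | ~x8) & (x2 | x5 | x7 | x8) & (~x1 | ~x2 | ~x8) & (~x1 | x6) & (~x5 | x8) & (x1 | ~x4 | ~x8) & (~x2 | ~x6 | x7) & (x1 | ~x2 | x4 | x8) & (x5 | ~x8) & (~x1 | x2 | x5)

Case x4 = True:
  Clause (~x4) is falsified — contradiction.
Case x4 = False:
  (x4 | x7) forces x7 = True.
  (~x3 | ~x7) forces x3 = False.
  (~x2 | x3) forces x2 = False.
  (x5 | ~x7) forces x5 = True.
  (x8) forces x8 = True.
  Clause (~x5 | ~x8) is falsified — contradiction.
Both cases fail, so the formula is unsatisfiable.

The formula is unsatisfiable.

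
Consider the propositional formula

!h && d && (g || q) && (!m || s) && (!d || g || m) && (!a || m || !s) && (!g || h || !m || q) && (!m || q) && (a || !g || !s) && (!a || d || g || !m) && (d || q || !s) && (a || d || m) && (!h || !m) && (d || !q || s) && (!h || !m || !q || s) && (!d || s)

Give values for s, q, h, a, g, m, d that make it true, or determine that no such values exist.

Unit clause (!h) forces h = False.
Unit clause (d) forces d = True.
In (!d || s) only s is left, so s = True.
Try q = False:
  (g || q) forces g = True.
  (!g || h || !m || q) forces m = False.
  (!a || m || !s) forces a = False.
  clause (a || !g || !s) is falsified — backtrack.
So q = True.
Set a = False.
  then (a || !g || !s) forces g = False.
  then (!d || g || m) forces m = True.
All clauses satisfied.

s = True, q = True, h = False, a = False, g = False, m = True, d = True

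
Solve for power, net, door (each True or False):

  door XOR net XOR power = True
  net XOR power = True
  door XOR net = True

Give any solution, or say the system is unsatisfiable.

power=F, net=T, door=F

door XOR net XOR power = F XOR T XOR F = True ✓
net XOR power = T XOR F = True ✓
door XOR net = F XOR T = True ✓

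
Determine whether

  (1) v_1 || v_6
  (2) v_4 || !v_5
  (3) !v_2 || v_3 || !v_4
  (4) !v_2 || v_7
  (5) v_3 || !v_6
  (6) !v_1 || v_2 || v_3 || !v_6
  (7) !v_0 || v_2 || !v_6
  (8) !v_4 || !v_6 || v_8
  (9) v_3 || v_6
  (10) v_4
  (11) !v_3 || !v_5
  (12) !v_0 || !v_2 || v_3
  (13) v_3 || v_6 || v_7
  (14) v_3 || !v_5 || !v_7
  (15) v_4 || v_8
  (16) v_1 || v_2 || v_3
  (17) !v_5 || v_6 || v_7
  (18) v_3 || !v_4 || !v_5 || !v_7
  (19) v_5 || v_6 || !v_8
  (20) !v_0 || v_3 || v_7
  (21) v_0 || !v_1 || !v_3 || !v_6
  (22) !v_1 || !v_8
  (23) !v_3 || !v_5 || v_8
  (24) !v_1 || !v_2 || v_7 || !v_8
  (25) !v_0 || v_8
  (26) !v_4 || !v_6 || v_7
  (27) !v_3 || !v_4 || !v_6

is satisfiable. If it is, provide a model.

v_0=F, v_1=T, v_2=T, v_3=T, v_4=T, v_5=F, v_6=F, v_7=T, v_8=F

Unit clause (v_4) forces v_4 = True.
Set v_0 = False.
Try v_1 = False:
  (v_1 || v_6) forces v_6 = True.
  (v_3 || !v_6) forces v_3 = True.
  clause (!v_3 || !v_4 || !v_6) is falsified — backtrack.
So v_1 = True.
  then (!v_1 || !v_8) forces v_8 = False.
  then (!v_4 || !v_6 || v_8) forces v_6 = False.
  then (v_3 || v_6) forces v_3 = True.
  then (!v_3 || !v_5) forces v_5 = False.
Set v_2 = True.
  then (!v_2 || v_7) forces v_7 = True.
All clauses satisfied.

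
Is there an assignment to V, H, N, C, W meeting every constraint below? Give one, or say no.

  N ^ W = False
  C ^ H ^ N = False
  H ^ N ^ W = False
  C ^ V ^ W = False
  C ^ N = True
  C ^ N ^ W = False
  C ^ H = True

Adding constraints 1, 2, 3, 5 mod 2: every variable appears an even number of times on the left, so the left side is 0.
But the right sides sum to 1 (mod 2). 0 ≠ 1 — the system is inconsistent.

The formula is unsatisfiable.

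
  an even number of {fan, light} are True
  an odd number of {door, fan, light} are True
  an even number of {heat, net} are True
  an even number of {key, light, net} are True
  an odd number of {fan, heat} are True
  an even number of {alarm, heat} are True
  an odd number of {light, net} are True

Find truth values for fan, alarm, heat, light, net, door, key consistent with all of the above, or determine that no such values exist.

fan=F, alarm=T, heat=T, light=F, net=T, door=T, key=T

{fan, light}: 0 true → even ✓
{door, fan, light}: 1 true → odd ✓
{heat, net}: 2 true → even ✓
{key, light, net}: 2 true → even ✓
{fan, heat}: 1 true → odd ✓
{alarm, heat}: 2 true → even ✓
{light, net}: 1 true → odd ✓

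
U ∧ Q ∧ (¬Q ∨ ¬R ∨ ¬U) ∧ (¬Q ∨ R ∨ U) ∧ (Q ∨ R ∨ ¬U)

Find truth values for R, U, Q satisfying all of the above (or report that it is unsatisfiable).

Unit clause (U) forces U = True.
Unit clause (Q) forces Q = True.
In (¬Q ∨ ¬R ∨ ¬U) only ¬R is left, so R = False.
All clauses satisfied.

R = False, U = True, Q = True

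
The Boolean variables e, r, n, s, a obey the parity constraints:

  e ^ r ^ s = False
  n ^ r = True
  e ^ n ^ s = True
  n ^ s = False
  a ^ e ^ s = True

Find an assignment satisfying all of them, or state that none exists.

e = True; r = True; n = False; s = False; a = False

e ^ r ^ s = T ^ T ^ F = False ✓
n ^ r = F ^ T = True ✓
e ^ n ^ s = T ^ F ^ F = True ✓
n ^ s = F ^ F = False ✓
a ^ e ^ s = F ^ T ^ F = True ✓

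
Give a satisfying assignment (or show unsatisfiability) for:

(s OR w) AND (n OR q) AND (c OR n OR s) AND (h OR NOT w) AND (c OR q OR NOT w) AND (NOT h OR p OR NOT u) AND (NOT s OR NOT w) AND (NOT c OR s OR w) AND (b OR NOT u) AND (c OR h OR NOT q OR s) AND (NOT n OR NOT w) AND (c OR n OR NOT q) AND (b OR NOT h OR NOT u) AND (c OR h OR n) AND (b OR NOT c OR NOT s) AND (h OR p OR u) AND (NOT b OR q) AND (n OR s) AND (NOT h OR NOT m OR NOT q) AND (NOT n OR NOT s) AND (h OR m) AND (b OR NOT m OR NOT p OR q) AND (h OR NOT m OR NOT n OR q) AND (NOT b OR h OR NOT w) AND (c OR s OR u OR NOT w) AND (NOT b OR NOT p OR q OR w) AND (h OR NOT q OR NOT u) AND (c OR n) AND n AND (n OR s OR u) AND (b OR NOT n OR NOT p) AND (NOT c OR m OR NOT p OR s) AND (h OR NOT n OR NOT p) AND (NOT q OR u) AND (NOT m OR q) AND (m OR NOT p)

Unsatisfiable — no assignment works.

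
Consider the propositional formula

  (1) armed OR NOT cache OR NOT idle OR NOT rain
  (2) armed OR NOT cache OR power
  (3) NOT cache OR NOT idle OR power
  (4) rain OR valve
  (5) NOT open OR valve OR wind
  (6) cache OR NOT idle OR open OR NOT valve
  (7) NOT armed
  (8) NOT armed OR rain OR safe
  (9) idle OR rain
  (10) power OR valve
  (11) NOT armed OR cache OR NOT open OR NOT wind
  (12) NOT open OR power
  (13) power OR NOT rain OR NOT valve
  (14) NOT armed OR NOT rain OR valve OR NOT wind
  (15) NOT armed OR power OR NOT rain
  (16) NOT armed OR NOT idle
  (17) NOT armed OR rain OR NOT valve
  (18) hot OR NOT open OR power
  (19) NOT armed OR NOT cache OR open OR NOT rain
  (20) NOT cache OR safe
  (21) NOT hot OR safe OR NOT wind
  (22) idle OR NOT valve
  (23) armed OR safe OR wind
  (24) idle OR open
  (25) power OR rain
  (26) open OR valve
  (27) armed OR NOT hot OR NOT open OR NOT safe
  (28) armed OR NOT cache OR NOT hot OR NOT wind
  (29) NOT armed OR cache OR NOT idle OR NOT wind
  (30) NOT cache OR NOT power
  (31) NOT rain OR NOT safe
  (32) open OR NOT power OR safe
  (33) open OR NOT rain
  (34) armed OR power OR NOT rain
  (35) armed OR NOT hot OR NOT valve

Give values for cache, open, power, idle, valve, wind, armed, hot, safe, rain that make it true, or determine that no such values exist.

Unit clause (NOT armed) forces armed = False.
Set cache = False.
Try open = False:
  (idle OR open) forces idle = True.
  (cache OR NOT idle OR open OR NOT valve) forces valve = False.
  clause (open OR valve) is falsified — backtrack.
So open = True.
  then (NOT open OR power) forces power = True.
Set idle = True.
Set valve = False.
  then (rain OR valve) forces rain = True.
  then (NOT open OR valve OR wind) forces wind = True.
  then (NOT rain OR NOT safe) forces safe = False.
  then (NOT hot OR safe OR NOT wind) forces hot = False.
All clauses satisfied.

cache = False; open = True; power = True; idle = True; valve = False; wind = True; armed = False; hot = False; safe = False; rain = True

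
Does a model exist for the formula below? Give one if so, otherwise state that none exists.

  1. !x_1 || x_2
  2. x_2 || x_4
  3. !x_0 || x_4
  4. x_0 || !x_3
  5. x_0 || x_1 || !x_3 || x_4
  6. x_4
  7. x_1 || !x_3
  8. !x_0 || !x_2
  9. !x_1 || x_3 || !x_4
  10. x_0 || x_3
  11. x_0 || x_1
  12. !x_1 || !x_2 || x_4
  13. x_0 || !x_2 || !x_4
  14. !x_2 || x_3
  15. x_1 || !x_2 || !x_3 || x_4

Unit clause (x_4) forces x_4 = True.
Try x_0 = False:
  (x_0 || !x_3) forces x_3 = False.
  clause (x_0 || x_3) is falsified — backtrack.
So x_0 = True.
  then (!x_0 || !x_2) forces x_2 = False.
  then (!x_1 || x_2) forces x_1 = False.
  then (x_1 || !x_3) forces x_3 = False.
All clauses satisfied.

x_0=T; x_1=F; x_2=F; x_3=F; x_4=T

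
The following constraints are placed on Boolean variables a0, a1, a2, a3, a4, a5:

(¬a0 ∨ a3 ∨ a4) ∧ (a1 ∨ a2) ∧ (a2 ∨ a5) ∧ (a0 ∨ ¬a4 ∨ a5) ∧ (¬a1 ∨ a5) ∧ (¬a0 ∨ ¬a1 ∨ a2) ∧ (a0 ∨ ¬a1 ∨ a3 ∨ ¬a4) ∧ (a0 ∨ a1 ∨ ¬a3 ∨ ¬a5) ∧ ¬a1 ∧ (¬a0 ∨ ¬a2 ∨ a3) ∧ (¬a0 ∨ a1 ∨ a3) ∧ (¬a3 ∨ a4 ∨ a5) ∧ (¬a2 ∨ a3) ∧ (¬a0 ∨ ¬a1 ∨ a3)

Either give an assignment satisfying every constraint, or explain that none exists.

a0=T; a1=F; a2=T; a3=T; a4=F; a5=T

Unit clause (¬a1) forces a1 = False.
In (a1 ∨ a2) only a2 is left, so a2 = True.
In (¬a2 ∨ a3) only a3 is left, so a3 = True.
Try a0 = False:
  (a0 ∨ a1 ∨ ¬a3 ∨ ¬a5) forces a5 = False.
  (a0 ∨ ¬a4 ∨ a5) forces a4 = False.
  clause (¬a3 ∨ a4 ∨ a5) is falsified — backtrack.
So a0 = True.
Set a4 = False.
  then (¬a3 ∨ a4 ∨ a5) forces a5 = True.
All clauses satisfied.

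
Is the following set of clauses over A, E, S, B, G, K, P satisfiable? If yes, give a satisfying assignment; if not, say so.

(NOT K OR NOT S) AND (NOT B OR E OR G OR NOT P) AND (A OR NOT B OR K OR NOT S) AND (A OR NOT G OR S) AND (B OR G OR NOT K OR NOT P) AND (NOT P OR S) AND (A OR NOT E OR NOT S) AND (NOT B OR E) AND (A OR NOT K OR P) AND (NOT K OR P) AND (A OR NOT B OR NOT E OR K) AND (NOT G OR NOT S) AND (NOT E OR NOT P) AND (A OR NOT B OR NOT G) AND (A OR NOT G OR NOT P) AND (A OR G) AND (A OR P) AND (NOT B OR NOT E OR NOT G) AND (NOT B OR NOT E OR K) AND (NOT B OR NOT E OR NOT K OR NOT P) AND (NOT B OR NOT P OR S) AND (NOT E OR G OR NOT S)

A: True; E: True; S: False; B: False; G: False; K: False; P: False

Try A = False:
  (A OR G) forces G = True.
  (A OR NOT G OR S) forces S = True.
  clause (NOT G OR NOT S) is falsified — backtrack.
So A = True.
Set E = True.
  then (NOT E OR NOT P) forces P = False.
  then (NOT K OR P) forces K = False.
  then (NOT B OR NOT E OR K) forces B = False.
Set S = False.
Set G = False.
All clauses satisfied.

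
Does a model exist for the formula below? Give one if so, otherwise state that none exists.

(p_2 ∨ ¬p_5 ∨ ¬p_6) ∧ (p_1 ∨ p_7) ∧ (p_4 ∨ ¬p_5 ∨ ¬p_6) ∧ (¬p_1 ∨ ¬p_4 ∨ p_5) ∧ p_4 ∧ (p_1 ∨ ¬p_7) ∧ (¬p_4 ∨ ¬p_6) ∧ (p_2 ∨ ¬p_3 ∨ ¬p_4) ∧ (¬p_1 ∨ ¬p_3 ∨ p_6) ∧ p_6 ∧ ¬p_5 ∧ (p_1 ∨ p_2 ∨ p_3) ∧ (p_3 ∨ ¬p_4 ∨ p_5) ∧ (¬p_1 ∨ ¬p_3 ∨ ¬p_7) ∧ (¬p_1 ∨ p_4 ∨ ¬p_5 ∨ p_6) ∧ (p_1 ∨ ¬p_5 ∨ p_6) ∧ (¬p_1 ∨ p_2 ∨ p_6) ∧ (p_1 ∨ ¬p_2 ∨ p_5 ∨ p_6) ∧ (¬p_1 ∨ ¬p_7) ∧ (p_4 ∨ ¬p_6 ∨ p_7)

The formula is unsatisfiable.

Case p_4 = True:
  (¬p_4 ∨ ¬p_6) forces p_6 = False.
  Clause (p_6) is falsified — contradiction.
Case p_4 = False:
  Clause (p_4) is falsified — contradiction.
Both cases fail, so the formula is unsatisfiable.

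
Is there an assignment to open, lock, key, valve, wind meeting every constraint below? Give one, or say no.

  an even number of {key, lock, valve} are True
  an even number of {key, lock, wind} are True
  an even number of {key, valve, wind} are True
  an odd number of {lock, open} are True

open = False, lock = True, key = False, valve = True, wind = True

{key, lock, valve}: 2 true → even ✓
{key, lock, wind}: 2 true → even ✓
{key, valve, wind}: 2 true → even ✓
{lock, open}: 1 true → odd ✓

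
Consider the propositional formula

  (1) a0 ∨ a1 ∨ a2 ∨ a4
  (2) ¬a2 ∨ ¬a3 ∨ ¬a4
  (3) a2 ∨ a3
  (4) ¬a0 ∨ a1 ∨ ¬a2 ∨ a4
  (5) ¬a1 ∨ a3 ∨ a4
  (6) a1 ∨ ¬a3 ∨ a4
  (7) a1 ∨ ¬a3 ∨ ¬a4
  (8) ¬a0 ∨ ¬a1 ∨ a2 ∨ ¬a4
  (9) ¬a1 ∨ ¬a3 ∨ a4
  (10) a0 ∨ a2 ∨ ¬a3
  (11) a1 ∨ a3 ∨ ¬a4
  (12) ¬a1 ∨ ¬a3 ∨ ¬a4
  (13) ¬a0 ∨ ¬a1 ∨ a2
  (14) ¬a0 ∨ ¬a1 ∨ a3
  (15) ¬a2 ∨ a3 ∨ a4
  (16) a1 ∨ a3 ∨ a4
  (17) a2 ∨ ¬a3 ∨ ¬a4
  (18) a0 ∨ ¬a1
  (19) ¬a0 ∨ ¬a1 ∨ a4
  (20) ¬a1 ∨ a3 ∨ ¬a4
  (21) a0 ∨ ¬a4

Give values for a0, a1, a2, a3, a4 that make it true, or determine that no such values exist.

No satisfying assignment exists.

Case a3 = True:
  If a4 = True:
    (¬a2 ∨ ¬a3 ∨ ¬a4) forces a2 = False.
    clause (a2 ∨ ¬a3 ∨ ¬a4) is falsified.
  If a4 = False:
    (a1 ∨ ¬a3 ∨ a4) forces a1 = True.
    clause (¬a1 ∨ ¬a3 ∨ a4) is falsified.
  Every sub-case reaches a contradiction.
Case a3 = False:
  (a2 ∨ a3) forces a2 = True.
  (¬a2 ∨ a3 ∨ a4) forces a4 = True.
  (a1 ∨ a3 ∨ ¬a4) forces a1 = True.
  Clause (¬a1 ∨ a3 ∨ ¬a4) is falsified — contradiction.
Both cases fail, so the formula is unsatisfiable.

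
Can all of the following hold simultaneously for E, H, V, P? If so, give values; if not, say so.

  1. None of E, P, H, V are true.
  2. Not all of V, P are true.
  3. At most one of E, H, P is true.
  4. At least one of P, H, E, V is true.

Case E = True:
  Constraint (1) is violated (E=T) — contradiction.
Case E = False:
  (1) forces P = False.
  (1) forces H = False.
  (1) forces V = False.
  Constraint (4) is violated (P=F, H=F, E=F, V=F) — contradiction.
Both cases fail — unsatisfiable.

UNSATISFIABLE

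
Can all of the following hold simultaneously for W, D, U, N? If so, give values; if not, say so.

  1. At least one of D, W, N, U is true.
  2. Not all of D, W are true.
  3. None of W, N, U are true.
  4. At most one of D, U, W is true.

W = False; D = True; U = False; N = False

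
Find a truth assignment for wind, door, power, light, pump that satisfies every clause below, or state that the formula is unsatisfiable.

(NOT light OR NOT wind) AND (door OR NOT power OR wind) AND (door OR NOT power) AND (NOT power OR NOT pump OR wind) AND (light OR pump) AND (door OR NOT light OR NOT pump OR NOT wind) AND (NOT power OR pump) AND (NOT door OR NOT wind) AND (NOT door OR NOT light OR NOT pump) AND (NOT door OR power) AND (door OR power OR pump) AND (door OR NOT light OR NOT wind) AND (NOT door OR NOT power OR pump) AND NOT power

wind=F; door=F; power=F; light=F; pump=T

Unit clause (NOT power) forces power = False.
In (NOT door OR power) only NOT door is left, so door = False.
In (door OR power OR pump) only pump is left, so pump = True.
Set wind = False.
Set light = False.
All clauses satisfied.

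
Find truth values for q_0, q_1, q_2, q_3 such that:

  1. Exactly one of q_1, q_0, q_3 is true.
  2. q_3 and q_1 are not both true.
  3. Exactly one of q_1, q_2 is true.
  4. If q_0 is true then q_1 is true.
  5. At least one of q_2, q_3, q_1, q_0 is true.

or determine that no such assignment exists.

q_0 = False; q_1 = True; q_2 = False; q_3 = False

  (1) {q_1, q_0, q_3}: 1 true — exactly one ✓
  (2) q_3=F, q_1=T — not both ✓
  (3) {q_1, q_2}: 1 true — exactly one ✓
  (4) q_0=F ⇒ q_1: vacuous ✓
  (5) {q_2, q_3, q_1, q_0}: 1 true — at least one ✓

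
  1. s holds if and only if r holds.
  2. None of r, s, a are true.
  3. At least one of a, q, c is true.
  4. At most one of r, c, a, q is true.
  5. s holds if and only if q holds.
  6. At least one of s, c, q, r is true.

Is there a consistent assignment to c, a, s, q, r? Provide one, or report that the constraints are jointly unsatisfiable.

c = True, a = False, s = False, q = False, r = False

  (1) s=F, r=F — same ✓
  (2) {r, s, a}: 0 true — none ✓
  (3) {a, q, c}: 1 true — at least one ✓
  (4) {r, c, a, q}: 1 true — at most one ✓
  (5) s=F, q=F — same ✓
  (6) {s, c, q, r}: 1 true — at least one ✓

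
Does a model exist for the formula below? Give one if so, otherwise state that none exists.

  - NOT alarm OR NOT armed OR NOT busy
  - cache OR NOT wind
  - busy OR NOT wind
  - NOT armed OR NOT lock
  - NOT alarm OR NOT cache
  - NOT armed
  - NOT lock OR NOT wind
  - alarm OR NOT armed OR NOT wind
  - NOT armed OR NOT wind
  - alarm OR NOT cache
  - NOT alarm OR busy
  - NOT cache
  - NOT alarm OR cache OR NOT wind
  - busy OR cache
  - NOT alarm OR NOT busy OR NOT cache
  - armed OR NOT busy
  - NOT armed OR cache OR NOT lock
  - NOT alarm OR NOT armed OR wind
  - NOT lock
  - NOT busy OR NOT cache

The formula is unsatisfiable.

Case cache = True:
  Clause (NOT cache) is falsified — contradiction.
Case cache = False:
  (cache OR NOT wind) forces wind = False.
  (NOT armed) forces armed = False.
  (busy OR cache) forces busy = True.
  Clause (armed OR NOT busy) is falsified — contradiction.
Both cases fail, so the formula is unsatisfiable.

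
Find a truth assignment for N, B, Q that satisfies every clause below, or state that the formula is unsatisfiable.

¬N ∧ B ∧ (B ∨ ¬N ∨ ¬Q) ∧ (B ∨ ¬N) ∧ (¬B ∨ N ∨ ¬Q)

N=F, B=T, Q=F

Unit clause (¬N) forces N = False.
Unit clause (B) forces B = True.
In (¬B ∨ N ∨ ¬Q) only ¬Q is left, so Q = False.
Check each clause:
  (¬N): ¬N holds.
  (B): B holds.
  (B ∨ ¬N ∨ ¬Q): B holds.
  (B ∨ ¬N): B holds.
  (¬B ∨ N ∨ ¬Q): ¬Q holds.
All clauses satisfied.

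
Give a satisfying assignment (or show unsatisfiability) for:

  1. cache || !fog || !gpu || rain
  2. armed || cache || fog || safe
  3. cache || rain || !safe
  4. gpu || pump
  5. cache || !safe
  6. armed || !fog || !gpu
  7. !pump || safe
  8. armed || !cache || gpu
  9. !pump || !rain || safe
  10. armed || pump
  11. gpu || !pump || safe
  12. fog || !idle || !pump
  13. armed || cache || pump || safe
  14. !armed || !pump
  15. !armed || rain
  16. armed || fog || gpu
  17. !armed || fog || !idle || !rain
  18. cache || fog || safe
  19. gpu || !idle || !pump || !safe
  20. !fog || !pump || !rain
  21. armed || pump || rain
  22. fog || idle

rain: True, pump: False, safe: True, armed: True, idle: False, fog: True, gpu: True, cache: True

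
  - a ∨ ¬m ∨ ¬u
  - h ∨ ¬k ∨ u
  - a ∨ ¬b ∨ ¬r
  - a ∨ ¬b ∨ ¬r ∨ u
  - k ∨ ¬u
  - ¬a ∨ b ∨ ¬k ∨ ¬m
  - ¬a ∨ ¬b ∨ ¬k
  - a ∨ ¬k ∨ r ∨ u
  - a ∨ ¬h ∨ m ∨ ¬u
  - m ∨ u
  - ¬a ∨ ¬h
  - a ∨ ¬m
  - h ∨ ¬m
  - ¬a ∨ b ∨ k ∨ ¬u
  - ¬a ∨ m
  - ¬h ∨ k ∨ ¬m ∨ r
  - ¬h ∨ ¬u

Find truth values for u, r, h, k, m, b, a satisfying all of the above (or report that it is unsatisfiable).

u: True; r: False; h: False; k: True; m: False; b: True; a: False

Try u = False:
  (m ∨ u) forces m = True.
  (a ∨ ¬m) forces a = True.
  (¬a ∨ ¬h) forces h = False.
  clause (h ∨ ¬m) is falsified — backtrack.
So u = True.
  then (k ∨ ¬u) forces k = True.
  then (¬h ∨ ¬u) forces h = False.
  then (h ∨ ¬m) forces m = False.
  then (¬a ∨ m) forces a = False.
Set r = False.
Set b = True.
All clauses satisfied.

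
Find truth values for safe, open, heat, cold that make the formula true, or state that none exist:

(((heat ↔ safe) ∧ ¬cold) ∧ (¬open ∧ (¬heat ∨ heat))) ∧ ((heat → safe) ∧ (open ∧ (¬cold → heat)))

Unsatisfiable — no assignment works.

Case open = True: the conjunct ¬open is False.
Case open = False: the conjunct open is False.
Both cases fail — unsatisfiable.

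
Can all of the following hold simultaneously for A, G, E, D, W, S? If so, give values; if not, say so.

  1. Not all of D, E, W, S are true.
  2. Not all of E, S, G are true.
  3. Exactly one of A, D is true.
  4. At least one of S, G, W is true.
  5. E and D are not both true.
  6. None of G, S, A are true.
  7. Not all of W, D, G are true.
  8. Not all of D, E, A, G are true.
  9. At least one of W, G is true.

A=F, G=F, E=F, D=T, W=T, S=F

  (1) {D, E, W, S}: 2/4 true — not all ✓
  (2) {E, S, G}: 0/3 true — not all ✓
  (3) {A, D}: 1 true — exactly one ✓
  (4) {S, G, W}: 1 true — at least one ✓
  (5) E=F, D=T — not both ✓
  (6) {G, S, A}: 0 true — none ✓
  (7) {W, D, G}: 2/3 true — not all ✓
  (8) {D, E, A, G}: 1/4 true — not all ✓
  (9) {W, G}: 1 true — at least one ✓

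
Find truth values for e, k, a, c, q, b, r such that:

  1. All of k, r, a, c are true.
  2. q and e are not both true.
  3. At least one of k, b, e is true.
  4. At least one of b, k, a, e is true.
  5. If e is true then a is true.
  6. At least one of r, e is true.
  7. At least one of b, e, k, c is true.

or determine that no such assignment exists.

e = False, k = True, a = True, c = True, q = True, b = True, r = True

  (1) {k, r, a, c}: all 4 true ✓
  (2) q=T, e=F — not both ✓
  (3) {k, b, e}: 2 true — at least one ✓
  (4) {b, k, a, e}: 3 true — at least one ✓
  (5) e=F ⇒ a: vacuous ✓
  (6) {r, e}: 1 true — at least one ✓
  (7) {b, e, k, c}: 3 true — at least one ✓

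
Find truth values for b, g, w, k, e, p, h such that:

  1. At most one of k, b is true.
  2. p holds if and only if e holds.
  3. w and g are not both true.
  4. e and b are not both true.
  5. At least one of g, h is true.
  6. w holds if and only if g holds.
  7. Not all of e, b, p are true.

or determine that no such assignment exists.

b=F, g=F, w=F, k=T, e=T, p=T, h=T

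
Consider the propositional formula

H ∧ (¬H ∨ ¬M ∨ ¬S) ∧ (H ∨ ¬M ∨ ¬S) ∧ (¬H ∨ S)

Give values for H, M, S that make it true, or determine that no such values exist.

Unit clause (H) forces H = True.
In (¬H ∨ S) only S is left, so S = True.
In (¬H ∨ ¬M ∨ ¬S) only ¬M is left, so M = False.
Check each clause:
  (H): H holds.
  (¬H ∨ ¬M ∨ ¬S): ¬M holds.
  (H ∨ ¬M ∨ ¬S): H holds.
  (¬H ∨ S): S holds.
All clauses satisfied.

H = True; M = False; S = True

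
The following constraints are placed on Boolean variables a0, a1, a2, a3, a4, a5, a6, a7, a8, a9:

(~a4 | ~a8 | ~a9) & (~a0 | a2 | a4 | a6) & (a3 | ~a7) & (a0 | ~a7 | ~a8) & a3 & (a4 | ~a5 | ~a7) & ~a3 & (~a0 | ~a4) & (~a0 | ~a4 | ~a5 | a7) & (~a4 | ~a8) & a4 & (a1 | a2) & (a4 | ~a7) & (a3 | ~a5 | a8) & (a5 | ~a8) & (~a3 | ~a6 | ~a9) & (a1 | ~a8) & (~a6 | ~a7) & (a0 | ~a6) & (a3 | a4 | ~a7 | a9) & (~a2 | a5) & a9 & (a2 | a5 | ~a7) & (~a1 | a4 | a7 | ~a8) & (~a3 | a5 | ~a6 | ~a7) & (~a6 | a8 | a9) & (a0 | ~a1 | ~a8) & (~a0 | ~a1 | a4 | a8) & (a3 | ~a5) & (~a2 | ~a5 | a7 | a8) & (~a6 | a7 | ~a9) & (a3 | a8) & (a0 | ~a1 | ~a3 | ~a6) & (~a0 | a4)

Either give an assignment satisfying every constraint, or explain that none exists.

Case a3 = True:
  Clause (~a3) is falsified — contradiction.
Case a3 = False:
  Clause (a3) is falsified — contradiction.
Both cases fail, so the formula is unsatisfiable.

Unsatisfiable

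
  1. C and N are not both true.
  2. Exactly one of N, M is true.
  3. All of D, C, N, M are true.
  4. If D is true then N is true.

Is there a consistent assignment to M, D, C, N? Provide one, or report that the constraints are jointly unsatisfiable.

No satisfying assignment exists.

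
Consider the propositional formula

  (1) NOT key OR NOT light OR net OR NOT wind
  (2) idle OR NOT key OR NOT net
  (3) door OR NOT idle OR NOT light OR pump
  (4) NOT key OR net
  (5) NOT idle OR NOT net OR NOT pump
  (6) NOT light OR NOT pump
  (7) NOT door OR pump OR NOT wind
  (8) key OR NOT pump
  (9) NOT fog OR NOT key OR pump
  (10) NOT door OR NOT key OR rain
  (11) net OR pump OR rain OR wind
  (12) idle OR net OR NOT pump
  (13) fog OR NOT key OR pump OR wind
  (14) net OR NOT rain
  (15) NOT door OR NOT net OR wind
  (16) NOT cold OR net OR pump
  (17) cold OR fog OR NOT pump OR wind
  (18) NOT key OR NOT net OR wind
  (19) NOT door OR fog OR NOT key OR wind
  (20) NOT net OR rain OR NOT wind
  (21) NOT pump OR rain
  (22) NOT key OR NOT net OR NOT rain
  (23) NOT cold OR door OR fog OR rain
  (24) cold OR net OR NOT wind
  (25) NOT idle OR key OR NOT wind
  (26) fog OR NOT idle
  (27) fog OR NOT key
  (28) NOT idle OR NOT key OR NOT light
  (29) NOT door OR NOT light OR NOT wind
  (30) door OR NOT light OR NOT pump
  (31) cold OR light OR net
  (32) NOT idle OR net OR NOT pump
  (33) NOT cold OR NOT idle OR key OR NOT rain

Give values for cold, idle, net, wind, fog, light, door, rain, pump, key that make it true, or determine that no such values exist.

Set cold = False.
Set idle = False.
Try net = False:
  (NOT key OR net) forces key = False.
  (key OR NOT pump) forces pump = False.
  (net OR NOT rain) forces rain = False.
  (net OR pump OR rain OR wind) forces wind = True.
  clause (cold OR net OR NOT wind) is falsified — backtrack.
So net = True.
  then (idle OR NOT key OR NOT net) forces key = False.
  then (key OR NOT pump) forces pump = False.
Set wind = False.
  then (NOT door OR NOT net OR wind) forces door = False.
Set fog = False.
Set light = True.
Set rain = True.
All clauses satisfied.

cold=F; idle=F; net=T; wind=F; fog=F; light=T; door=F; rain=T; pump=F; key=F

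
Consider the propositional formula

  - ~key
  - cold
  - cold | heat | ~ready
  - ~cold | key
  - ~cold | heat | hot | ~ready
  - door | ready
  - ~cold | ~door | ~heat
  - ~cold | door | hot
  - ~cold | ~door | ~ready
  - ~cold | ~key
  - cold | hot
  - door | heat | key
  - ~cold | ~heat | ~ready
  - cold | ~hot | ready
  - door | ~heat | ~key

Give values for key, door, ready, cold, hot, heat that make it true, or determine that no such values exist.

Case key = True:
  Clause (~key) is falsified — contradiction.
Case key = False:
  (cold) forces cold = True.
  Clause (~cold | key) is falsified — contradiction.
Both cases fail, so the formula is unsatisfiable.

The formula is unsatisfiable.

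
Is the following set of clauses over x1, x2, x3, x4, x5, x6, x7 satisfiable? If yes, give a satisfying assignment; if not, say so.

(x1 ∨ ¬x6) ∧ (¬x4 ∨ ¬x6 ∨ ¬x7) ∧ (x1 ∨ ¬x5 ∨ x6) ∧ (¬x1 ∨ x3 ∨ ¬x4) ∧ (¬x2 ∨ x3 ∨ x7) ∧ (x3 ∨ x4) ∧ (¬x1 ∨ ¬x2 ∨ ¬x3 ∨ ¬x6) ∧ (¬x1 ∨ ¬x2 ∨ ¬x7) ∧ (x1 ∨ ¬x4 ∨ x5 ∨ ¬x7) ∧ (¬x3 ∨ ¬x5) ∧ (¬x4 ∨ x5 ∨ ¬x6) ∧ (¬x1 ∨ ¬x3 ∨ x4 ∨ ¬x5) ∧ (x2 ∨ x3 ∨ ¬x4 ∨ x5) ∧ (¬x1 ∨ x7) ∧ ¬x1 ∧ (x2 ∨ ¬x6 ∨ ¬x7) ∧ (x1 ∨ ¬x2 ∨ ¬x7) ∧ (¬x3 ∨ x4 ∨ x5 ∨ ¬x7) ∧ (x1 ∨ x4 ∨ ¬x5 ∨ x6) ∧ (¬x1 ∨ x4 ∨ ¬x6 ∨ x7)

Unit clause (¬x1) forces x1 = False.
In (x1 ∨ ¬x6) only ¬x6 is left, so x6 = False.
In (x1 ∨ ¬x5 ∨ x6) only ¬x5 is left, so x5 = False.
Set x2 = True.
  then (x1 ∨ ¬x2 ∨ ¬x7) forces x7 = False.
  then (¬x2 ∨ x3 ∨ x7) forces x3 = True.
Set x4 = True.
All clauses satisfied.

x1=F; x2=T; x3=T; x4=T; x5=F; x6=F; x7=F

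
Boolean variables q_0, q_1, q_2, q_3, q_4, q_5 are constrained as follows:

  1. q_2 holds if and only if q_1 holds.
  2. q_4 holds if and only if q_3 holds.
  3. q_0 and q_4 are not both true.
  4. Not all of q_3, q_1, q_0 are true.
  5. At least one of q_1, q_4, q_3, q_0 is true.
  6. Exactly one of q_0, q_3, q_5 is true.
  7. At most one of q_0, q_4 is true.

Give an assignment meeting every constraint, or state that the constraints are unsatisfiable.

q_0 = False; q_1 = True; q_2 = True; q_3 = False; q_4 = False; q_5 = True

  (1) q_2=T, q_1=T — same ✓
  (2) q_4=F, q_3=F — same ✓
  (3) q_0=F, q_4=F — not both ✓
  (4) {q_3, q_1, q_0}: 1/3 true — not all ✓
  (5) {q_1, q_4, q_3, q_0}: 1 true — at least one ✓
  (6) {q_0, q_3, q_5}: 1 true — exactly one ✓
  (7) {q_0, q_4}: 0 true — at most one ✓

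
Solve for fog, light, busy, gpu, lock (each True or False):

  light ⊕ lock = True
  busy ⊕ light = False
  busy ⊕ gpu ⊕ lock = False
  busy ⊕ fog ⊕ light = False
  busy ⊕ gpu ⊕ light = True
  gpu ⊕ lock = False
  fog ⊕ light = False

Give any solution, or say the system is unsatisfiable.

fog=F; light=F; busy=F; gpu=T; lock=T

light ⊕ lock = F ⊕ T = True ✓
busy ⊕ light = F ⊕ F = False ✓
busy ⊕ gpu ⊕ lock = F ⊕ T ⊕ T = False ✓
busy ⊕ fog ⊕ light = F ⊕ F ⊕ F = False ✓
busy ⊕ gpu ⊕ light = F ⊕ T ⊕ F = True ✓
gpu ⊕ lock = T ⊕ T = False ✓
fog ⊕ light = F ⊕ F = False ✓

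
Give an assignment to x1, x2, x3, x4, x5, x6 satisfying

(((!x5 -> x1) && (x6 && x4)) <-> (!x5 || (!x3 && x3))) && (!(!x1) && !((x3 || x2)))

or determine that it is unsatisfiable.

x1: True, x2: False, x3: False, x4: False, x5: True, x6: False

  ((!x5 -> x1) && (x6 && x4)) <-> (!x5 || (!x3 && x3)) = True
    (!x5 -> x1) && (x6 && x4) = False
      !x5 -> x1 = True
        !x5 = False
      x6 && x4 = False
    !x5 || (!x3 && x3) = False
      !x5 = False
      !x3 && x3 = False
        !x3 = True
  !(!x1) && !((x3 || x2)) = True
    !(!x1) = True
      !x1 = False
    !((x3 || x2)) = True
      x3 || x2 = False
Both conjuncts True, so the formula holds.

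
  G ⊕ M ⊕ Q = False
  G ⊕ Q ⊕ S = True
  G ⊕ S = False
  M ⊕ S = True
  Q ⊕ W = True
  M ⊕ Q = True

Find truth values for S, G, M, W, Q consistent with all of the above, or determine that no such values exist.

S = True, G = True, M = False, W = False, Q = True

G ⊕ M ⊕ Q = T ⊕ F ⊕ T = False ✓
G ⊕ Q ⊕ S = T ⊕ T ⊕ T = True ✓
G ⊕ S = T ⊕ T = False ✓
M ⊕ S = F ⊕ T = True ✓
Q ⊕ W = T ⊕ F = True ✓
M ⊕ Q = F ⊕ T = True ✓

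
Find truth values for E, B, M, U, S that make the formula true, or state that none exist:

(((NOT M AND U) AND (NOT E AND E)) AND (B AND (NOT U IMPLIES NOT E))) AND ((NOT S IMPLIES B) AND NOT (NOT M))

The formula is unsatisfiable.

Case E = True: the conjunct NOT E is False.
Case E = False: the conjunct E is False.
Both cases fail — unsatisfiable.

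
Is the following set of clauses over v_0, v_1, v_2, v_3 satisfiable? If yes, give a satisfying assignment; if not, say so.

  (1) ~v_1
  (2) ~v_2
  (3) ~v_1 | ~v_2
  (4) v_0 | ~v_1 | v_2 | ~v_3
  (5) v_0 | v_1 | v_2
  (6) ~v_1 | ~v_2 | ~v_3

v_0=T, v_1=F, v_2=F, v_3=F

Unit clause (~v_1) forces v_1 = False.
Unit clause (~v_2) forces v_2 = False.
In (v_0 | v_1 | v_2) only v_0 is left, so v_0 = True.
Set v_3 = False.
Check each clause:
  (~v_1): ~v_1 holds.
  (~v_2): ~v_2 holds.
  (~v_1 | ~v_2): ~v_1 holds.
  (v_0 | ~v_1 | v_2 | ~v_3): v_0 holds.
  (v_0 | v_1 | v_2): v_0 holds.
  (~v_1 | ~v_2 | ~v_3): ~v_1 holds.
All clauses satisfied.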